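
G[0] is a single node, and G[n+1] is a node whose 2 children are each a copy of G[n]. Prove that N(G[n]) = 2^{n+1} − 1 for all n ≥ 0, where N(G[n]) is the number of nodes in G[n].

Base case: N(G[0]) = 1, and 2^{0+1} − 1 = 1.
Assume N(G[k]) = 2^{k+1} − 1.
Then N(G[k+1]) = 1 + 2N(G[k]) = 1 + 2(2^{k+1} − 1) = 2^{k+2} − 2 + 1 = 2^{k+2} − 1.
By induction, N(G[n]) = 2^{n+1} − 1 for all n ≥ 0.

N(G[n]) = 2^{n+1} − 1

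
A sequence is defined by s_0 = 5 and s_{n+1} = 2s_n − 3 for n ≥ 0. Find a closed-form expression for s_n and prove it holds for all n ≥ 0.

Claim: s_n = 2^{n+1} + 3.

Base case: s_0 = 5, and 2^{0+1} + 3 = 2 + 3 = 5.
Assume s_r = 2^{r+1} + 3 for some r ≥ 0.
Then s_{r+1} = 2s_r − 3 = 2·(2^{r+1} + 3) − 3 = 2^{r+2} + 6 − 3 = 2^{r+2} + 3.
So the formula holds for r+1, and by induction s_n = 2^{n+1} + 3 for all n ≥ 0.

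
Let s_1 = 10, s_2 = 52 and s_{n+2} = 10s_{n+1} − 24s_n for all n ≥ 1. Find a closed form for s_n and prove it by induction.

Claim: s_n = 4^n + 6^n.

Base cases: s_1 = 10 and 4^1 + 6^1 = 10; s_2 = 52 and 4^2 + 6^2 = 52.
Assume s_j = 4^j + 6^j for all 1 ≤ j ≤ k, where k ≥ 2.
Then s_{k+1} = 10s_k − 24s_{k−1} = 10·(4^k + 6^k) − 24·(4^{k−1} + 6^{k−1}) = (10·4 − 24)4^{k−1} + (10·6 − 24)6^{k−1} = 16·4^{k−1} + 36·6^{k−1} = 4^{k+1} + 6^{k+1}.
This completes the inductive step, so s_n = 4^n + 6^n for all n ≥ 1.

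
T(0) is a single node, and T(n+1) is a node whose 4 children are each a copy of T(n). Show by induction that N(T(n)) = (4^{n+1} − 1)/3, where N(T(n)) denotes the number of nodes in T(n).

Base case: N(T(0)) = 1, and (4^{0+1} − 1)/3 = 1.
Assume N(T(r)) = (4^{r+1} − 1)/3.
Then N(T(r+1)) = 1 + 4N(T(r)) = 1 + 4·(4^{r+1} − 1)/3 = 1 + (4^{r+2} − 4)/3 = (3 + 4^{r+2} − 4)/3 = (4^{r+2} − 1)/3.
By induction, N(T(n)) = (4^{n+1} − 1)/3 for all n ≥ 0.

N(T(n)) = (4^{n+1} − 1)/3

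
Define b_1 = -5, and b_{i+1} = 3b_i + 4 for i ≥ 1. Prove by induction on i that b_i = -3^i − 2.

Base case: b_1 = -5, and -3^1 − 2 = -3 − 2 = -5.
Assume b_m = -3^m − 2 for some m ≥ 1.
Then b_{m+1} = 3b_m + 4 = 3·(-3^m − 2) + 4 = -3^{m+1} − 6 + 4 = -3^{m+1} − 2.
Hence b_i = -3^i − 2 for every i ≥ 1, by induction.

b_i = -3^i − 2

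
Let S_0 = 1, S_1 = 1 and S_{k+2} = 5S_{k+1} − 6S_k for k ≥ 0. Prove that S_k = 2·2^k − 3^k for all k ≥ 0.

Base cases: S_0 = 1 and 2·2^0 − 3^0 = 1; S_1 = 1 and 2·2^1 − 3^1 = 1.
Assume S_i = 2·2^i − 3^i for all 0 ≤ i ≤ j, where j ≥ 1.
Then S_{j+1} = 5S_j − 6S_{j−1} = 5·(2·2^j − 3^j) − 6·(2·2^{j−1} − 3^{j−1}) = 2·(5·2 − 6)2^{j−1} − (5·3 − 6)3^{j−1} = 8·2^{j−1} − 9·3^{j−1} = 2·2^{j+1} − 3^{j+1}.
Hence S_k = 2·2^k − 3^k for every k ≥ 0, by strong induction.

S_k = 2·2^k − 3^k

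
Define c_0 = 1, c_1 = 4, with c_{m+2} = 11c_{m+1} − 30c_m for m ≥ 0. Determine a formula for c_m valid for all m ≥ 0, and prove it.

Claim: c_m = 2·5^m − 6^m.

Base cases: c_0 = 1 and 2·5^0 − 6^0 = 1; c_1 = 4 and 2·5^1 − 6^1 = 4.
Assume c_j = 2·5^j − 6^j for all 0 ≤ j ≤ r, where r ≥ 1.
Then c_{r+1} = 11c_r − 30c_{r−1} = 11·(2·5^r − 6^r) − 30·(2·5^{r−1} − 6^{r−1}) = 2·(11·5 − 30)5^{r−1} − (11·6 − 30)6^{r−1} = 50·5^{r−1} − 36·6^{r−1} = 2·5^{r+1} − 6^{r+1}.
By strong induction, c_m = 2·5^m − 6^m for all m ≥ 0.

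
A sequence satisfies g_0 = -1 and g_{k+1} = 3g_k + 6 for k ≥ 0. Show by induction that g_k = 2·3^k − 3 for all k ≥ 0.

Base case: g_0 = -1, and 2·3^0 − 3 = 2 − 3 = -1.
Assume g_j = 2·3^j − 3 for some j ≥ 0.
Then g_{j+1} = 3g_j + 6 = 3·(2·3^j − 3) + 6 = 6·3^j − 9 + 6 = 2·3^{j+1} − 3.
This completes the inductive step, so g_k = 2·3^k − 3 for all k ≥ 0.

g_k = 2·3^k − 3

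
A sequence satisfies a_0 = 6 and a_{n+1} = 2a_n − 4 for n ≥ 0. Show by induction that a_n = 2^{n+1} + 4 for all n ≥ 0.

Base case: a_0 = 6, and 2^{0+1} + 4 = 2 + 4 = 6.
Assume a_m = 2^{m+1} + 4 for some m ≥ 0.
Then a_{m+1} = 2a_m − 4 = 2·(2^{m+1} + 4) − 4 = 2^{m+2} + 8 − 4 = 2^{m+2} + 4.
By induction, a_n = 2^{n+1} + 4 for all n ≥ 0.

a_n = 2^{n+1} + 4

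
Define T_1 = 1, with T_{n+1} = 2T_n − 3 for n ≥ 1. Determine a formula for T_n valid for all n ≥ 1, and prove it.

Claim: T_n = -2^n + 3.

Base case: T_1 = 1, and -2^1 + 3 = -2 + 3 = 1.
Assume T_r = -2^r + 3 for some r ≥ 1.
Then T_{r+1} = 2T_r − 3 = 2·(-2^r + 3) − 3 = -2^{r+1} + 6 − 3 = -2^{r+1} + 3.
So the formula holds for r+1, and by induction T_n = -2^n + 3 for all n ≥ 1.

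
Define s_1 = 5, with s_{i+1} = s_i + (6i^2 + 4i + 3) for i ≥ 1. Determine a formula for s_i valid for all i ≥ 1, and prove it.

Claim: s_i = 2i^3 − i^2 + 2i + 2.

Base case: s_1 = 5, and 2·1^3 − 1^2 + 2·1 + 2 = 5.
Assume s_j = 2j^3 − j^2 + 2j + 2.
Then s_{j+1} = s_j + (6j^2 + 4j + 3) = (2j^3 − j^2 + 2j + 2) + (6j^2 + 4j + 3) = 2j^3 + 5j^2 + 6j + 5,
and 2·(j+1)^3 − (j+1)^2 + 2·(j+1) + 2 = 2j^3 + 5j^2 + 6j + 5.
Hence s_i = 2i^3 − i^2 + 2i + 2 for every i ≥ 1, by induction.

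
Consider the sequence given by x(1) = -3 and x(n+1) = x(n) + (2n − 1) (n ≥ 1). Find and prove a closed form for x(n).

Claim: x(n) = n^2 − 2n − 2.

Base case: x(1) = -3, and 1^2 − 2·1 − 2 = -3.
Assume x(j) = j^2 − 2j − 2.
Then x(j+1) = x(j) + (2j − 1) = (j^2 − 2j − 2) + (2j − 1) = j^2 − 3,
and (j+1)^2 − 2·(j+1) − 2 = j^2 − 3.
Hence x(n) = n^2 − 2n − 2 for every n ≥ 1, by induction.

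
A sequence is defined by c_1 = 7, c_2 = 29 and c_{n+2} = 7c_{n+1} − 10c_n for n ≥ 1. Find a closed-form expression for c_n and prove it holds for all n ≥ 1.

Claim: c_n = 5^n + 2^n.

Base cases: c_1 = 7 and 5^1 + 2^1 = 7; c_2 = 29 and 5^2 + 2^2 = 29.
Assume c_i = 5^i + 2^i for all 1 ≤ i ≤ j, where j ≥ 2.
Then c_{j+1} = 7c_j − 10c_{j−1} = 7·(5^j + 2^j) − 10·(5^{j−1} + 2^{j−1}) = (7·5 − 10)5^{j−1} + (7·2 − 10)2^{j−1} = 25·5^{j−1} + 4·2^{j−1} = 5^{j+1} + 2^{j+1}.
By strong induction, c_n = 5^n + 2^n for all n ≥ 1.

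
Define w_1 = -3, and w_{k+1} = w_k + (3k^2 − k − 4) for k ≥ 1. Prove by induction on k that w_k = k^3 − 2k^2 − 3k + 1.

Base case: w_1 = -3, and 1^3 − 2·1^2 − 3·1 + 1 = -3.
Assume w_j = j^3 − 2j^2 − 3j + 1.
Then w_{j+1} = w_j + (3j^2 − j − 4) = (j^3 − 2j^2 − 3j + 1) + (3j^2 − j − 4) = j^3 + j^2 − 4j − 3,
and (j+1)^3 − 2·(j+1)^2 − 3·(j+1) + 1 = j^3 + j^2 − 4j − 3.
Hence w_k = k^3 − 2k^2 − 3k + 1 for every k ≥ 1, by induction.

w_k = k^3 − 2k^2 − 3k + 1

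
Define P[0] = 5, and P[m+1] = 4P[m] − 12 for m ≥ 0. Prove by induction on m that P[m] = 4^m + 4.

Base case: P[0] = 5, and 4^0 + 4 = 1 + 4 = 5.
Assume P[j] = 4^j + 4 for some j ≥ 0.
Then P[j+1] = 4P[j] − 12 = 4·(4^j + 4) − 12 = 4^{j+1} + 16 − 12 = 4^{j+1} + 4.
This completes the inductive step, so P[m] = 4^m + 4 for all m ≥ 0.

P[m] = 4^m + 4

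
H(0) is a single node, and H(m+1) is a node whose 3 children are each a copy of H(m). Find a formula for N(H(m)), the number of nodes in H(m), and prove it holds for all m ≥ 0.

Claim: N(H(m)) = (3^{m+1} − 1)/2.

Base case: N(H(0)) = 1, and (3^{0+1} − 1)/2 = 1.
Assume N(H(k)) = (3^{k+1} − 1)/2.
Then N(H(k+1)) = 1 + 3N(H(k)) = 1 + 3·(3^{k+1} − 1)/2 = 1 + (3^{k+2} − 3)/2 = (2 + 3^{k+2} − 3)/2 = (3^{k+2} − 1)/2.
This completes the inductive step, so N(H(m)) = (3^{m+1} − 1)/2 for all m ≥ 0.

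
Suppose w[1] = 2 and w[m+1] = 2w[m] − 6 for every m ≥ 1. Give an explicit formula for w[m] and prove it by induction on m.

Claim: w[m] = -2^{m+1} + 6.

Base case: w[1] = 2, and -2^{1+1} + 6 = -4 + 6 = 2.
Assume w[j] = -2^{j+1} + 6 for some j ≥ 1.
Then w[j+1] = 2w[j] − 6 = 2·(-2^{j+1} + 6) − 6 = -2^{j+2} + 12 − 6 = -2^{j+2} + 6.
Hence w[m] = -2^{m+1} + 6 for every m ≥ 1, by induction.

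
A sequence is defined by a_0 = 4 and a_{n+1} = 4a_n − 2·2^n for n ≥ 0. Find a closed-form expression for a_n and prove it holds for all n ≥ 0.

Claim: a_n = 3·4^n + 2^n.

Base case: a_0 = 4, and 3·4^0 + 2^0 = 3 + 1 = 4.
Assume a_r = 3·4^r + 2^r for some r ≥ 0.
Then a_{r+1} = 4a_r − 2·2^r = 4·(3·4^r + 2^r) − 2·2^r = 3·4^{r+1} + 4·2^r − 2·2^r = 3·4^{r+1} + 2·2^r = 3·4^{r+1} + 2^{r+1}.
By induction, a_n = 3·4^n + 2^n for all n ≥ 0.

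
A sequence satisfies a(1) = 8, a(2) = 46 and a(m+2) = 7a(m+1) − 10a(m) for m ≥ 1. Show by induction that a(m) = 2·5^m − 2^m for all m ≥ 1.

Base cases: a(1) = 8 and 2·5^1 − 2^1 = 8; a(2) = 46 and 2·5^2 − 2^2 = 46.
Assume a(j) = 2·5^j − 2^j for all 1 ≤ j ≤ k, where k ≥ 2.
Then a(k+1) = 7a(k) − 10a(k−1) = 7·(2·5^k − 2^k) − 10·(2·5^{k−1} − 2^{k−1}) = 2·(7·5 − 10)5^{k−1} − (7·2 − 10)2^{k−1} = 50·5^{k−1} − 4·2^{k−1} = 2·5^{k+1} − 2^{k+1}.
This completes the inductive step, so a(m) = 2·5^m − 2^m for all m ≥ 1.

a(m) = 2·5^m − 2^m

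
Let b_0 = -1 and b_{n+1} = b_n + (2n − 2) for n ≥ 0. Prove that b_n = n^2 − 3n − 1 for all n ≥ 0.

Base case: b_0 = -1, and 0^2 − 3·0 − 1 = -1.
Assume b_k = k^2 − 3k − 1.
Then b_{k+1} = b_k + (2k − 2) = (k^2 − 3k − 1) + (2k − 2) = k^2 − k − 3,
and (k+1)^2 − 3·(k+1) − 1 = k^2 − k − 3.
This completes the inductive step, so b_n = n^2 − 3n − 1 for all n ≥ 0.

b_n = n^2 − 3n − 1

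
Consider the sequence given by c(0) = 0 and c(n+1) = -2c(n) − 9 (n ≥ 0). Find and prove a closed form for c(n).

Claim: c(n) = 3·(-2)^n − 3.

Base case: c(0) = 0, and 3·(-2)^0 − 3 = 3 − 3 = 0.
Assume c(j) = 3·(-2)^j − 3 for some j ≥ 0.
Then c(j+1) = -2c(j) − 9 = -2·(3·(-2)^j − 3) − 9 = -6·(-2)^j + 6 − 9 = 3·(-2)^{j+1} − 3.
This completes the inductive step, so c(n) = 3·(-2)^n − 3 for all n ≥ 0.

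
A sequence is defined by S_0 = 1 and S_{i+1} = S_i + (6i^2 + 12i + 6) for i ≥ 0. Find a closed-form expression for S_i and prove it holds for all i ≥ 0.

Claim: S_i = 2i^3 + 3i^2 + i + 1.

Base case: S_0 = 1, and 2·0^3 + 3·0^2 + 0 + 1 = 1.
Assume S_m = 2m^3 + 3m^2 + m + 1.
Then S_{m+1} = S_m + (6m^2 + 12m + 6) = (2m^3 + 3m^2 + m + 1) + (6m^2 + 12m + 6) = 2m^3 + 9m^2 + 13m + 7,
and 2·(m+1)^3 + 3·(m+1)^2 + (m+1) + 1 = 2m^3 + 9m^2 + 13m + 7.
This completes the inductive step, so S_i = 2i^3 + 3i^2 + i + 1 for all i ≥ 0.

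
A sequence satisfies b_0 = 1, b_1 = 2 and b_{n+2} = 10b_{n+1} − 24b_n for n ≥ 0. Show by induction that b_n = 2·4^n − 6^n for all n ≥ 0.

Base cases: b_0 = 1 and 2·4^0 − 6^0 = 1; b_1 = 2 and 2·4^1 − 6^1 = 2.
Assume b_i = 2·4^i − 6^i for all 0 ≤ i ≤ j, where j ≥ 1.
Then b_{j+1} = 10b_j − 24b_{j−1} = 10·(2·4^j − 6^j) − 24·(2·4^{j−1} − 6^{j−1}) = 2·(10·4 − 24)4^{j−1} − (10·6 − 24)6^{j−1} = 32·4^{j−1} − 36·6^{j−1} = 2·4^{j+1} − 6^{j+1}.
This completes the inductive step, so b_n = 2·4^n − 6^n for all n ≥ 0.

b_n = 2·4^n − 6^n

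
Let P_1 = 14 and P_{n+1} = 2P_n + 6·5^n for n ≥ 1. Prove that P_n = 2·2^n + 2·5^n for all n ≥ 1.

Base case: P_1 = 14, and 2·2^1 + 2·5^1 = 4 + 10 = 14.
Assume P_j = 2·2^j + 2·5^j for some j ≥ 1.
Then P_{j+1} = 2P_j + 6·5^j = 2·(2·2^j + 2·5^j) + 6·5^j = 2·2^{j+1} + 4·5^j + 6·5^j = 2·2^{j+1} + 10·5^j = 2·2^{j+1} + 2·5^{j+1}.
Hence P_n = 2·2^n + 2·5^n for every n ≥ 1, by induction.

P_n = 2·2^n + 2·5^n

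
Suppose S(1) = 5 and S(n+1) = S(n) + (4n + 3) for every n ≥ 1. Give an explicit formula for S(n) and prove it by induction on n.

Claim: S(n) = 2n^2 + n + 2.

Base case: S(1) = 5, and 2·1^2 + 1 + 2 = 5.
Assume S(k) = 2k^2 + k + 2.
Then S(k+1) = S(k) + (4k + 3) = (2k^2 + k + 2) + (4k + 3) = 2k^2 + 5k + 5,
and 2·(k+1)^2 + (k+1) + 2 = 2k^2 + 5k + 5.
This completes the inductive step, so S(n) = 2n^2 + n + 2 for all n ≥ 1.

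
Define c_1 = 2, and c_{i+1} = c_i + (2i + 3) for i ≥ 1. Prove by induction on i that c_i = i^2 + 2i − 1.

Base case: c_1 = 2, and 1^2 + 2·1 − 1 = 2.
Assume c_k = k^2 + 2k − 1.
Then c_{k+1} = c_k + (2k + 3) = (k^2 + 2k − 1) + (2k + 3) = k^2 + 4k + 2,
and (k+1)^2 + 2·(k+1) − 1 = k^2 + 4k + 2.
This completes the inductive step, so c_i = i^2 + 2i − 1 for all i ≥ 1.

c_i = i^2 + 2i − 1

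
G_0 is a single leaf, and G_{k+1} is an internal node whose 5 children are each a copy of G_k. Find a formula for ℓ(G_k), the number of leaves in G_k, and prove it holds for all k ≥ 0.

Claim: ℓ(G_k) = 5^k.

Base case: ℓ(G_0) = 1, and 5^0 = 1.
Assume ℓ(G_m) = 5^m.
Then ℓ(G_{m+1}) = 5·ℓ(G_m) = 5·5^m = 5^{m+1}.
By induction, ℓ(G_k) = 5^k for all k ≥ 0.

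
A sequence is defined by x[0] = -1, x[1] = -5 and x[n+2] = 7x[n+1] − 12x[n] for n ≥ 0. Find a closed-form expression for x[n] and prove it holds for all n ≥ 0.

Claim: x[n] = 3^n − 2·4^n.

Base cases: x[0] = -1 and 3^0 − 2·4^0 = -1; x[1] = -5 and 3^1 − 2·4^1 = -5.
Assume x[j] = 3^j − 2·4^j for all 0 ≤ j ≤ m, where m ≥ 1.
Then x[m+1] = 7x[m] − 12x[m−1] = 7·(3^m − 2·4^m) − 12·(3^{m−1} − 2·4^{m−1}) = (7·3 − 12)3^{m−1} − 2·(7·4 − 12)4^{m−1} = 9·3^{m−1} − 32·4^{m−1} = 3^{m+1} − 2·4^{m+1}.
So the formula holds for m+1, and by strong induction x[n] = 3^n − 2·4^n for all n ≥ 0.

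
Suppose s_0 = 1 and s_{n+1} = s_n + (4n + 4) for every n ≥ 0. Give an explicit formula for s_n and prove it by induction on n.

Claim: s_n = 2n^2 + 2n + 1.

Base case: s_0 = 1, and 2·0^2 + 2·0 + 1 = 1.
Assume s_j = 2j^2 + 2j + 1.
Then s_{j+1} = s_j + (4j + 4) = (2j^2 + 2j + 1) + (4j + 4) = 2j^2 + 6j + 5,
and 2·(j+1)^2 + 2·(j+1) + 1 = 2j^2 + 6j + 5.
By induction, s_n = 2n^2 + 2n + 1 for all n ≥ 0.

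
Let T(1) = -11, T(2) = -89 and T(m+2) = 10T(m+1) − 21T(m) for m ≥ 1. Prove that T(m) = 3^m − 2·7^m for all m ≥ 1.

Base cases: T(1) = -11 and 3^1 − 2·7^1 = -11; T(2) = -89 and 3^2 − 2·7^2 = -89.
Assume T(j) = 3^j − 2·7^j for all 1 ≤ j ≤ k, where k ≥ 2.
Then T(k+1) = 10T(k) − 21T(k−1) = 10·(3^k − 2·7^k) − 21·(3^{k−1} − 2·7^{k−1}) = (10·3 − 21)3^{k−1} − 2·(10·7 − 21)7^{k−1} = 9·3^{k−1} − 98·7^{k−1} = 3^{k+1} − 2·7^{k+1}.
This completes the inductive step, so T(m) = 3^m − 2·7^m for all m ≥ 1.

T(m) = 3^m − 2·7^m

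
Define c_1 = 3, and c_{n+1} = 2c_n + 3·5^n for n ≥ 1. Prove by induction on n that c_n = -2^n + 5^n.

Base case: c_1 = 3, and -2^1 + 5^1 = -2 + 5 = 3.
Assume c_m = -2^m + 5^m for some m ≥ 1.
Then c_{m+1} = 2c_m + 3·5^m = 2·(-2^m + 5^m) + 3·5^m = -2^{m+1} + 2·5^m + 3·5^m = -2^{m+1} + 5·5^m = -2^{m+1} + 5^{m+1}.
Hence c_n = -2^n + 5^n for every n ≥ 1, by induction.

c_n = -2^n + 5^n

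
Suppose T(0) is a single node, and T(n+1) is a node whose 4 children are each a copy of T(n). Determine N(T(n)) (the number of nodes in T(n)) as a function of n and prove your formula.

Claim: N(T(n)) = (4^{n+1} − 1)/3.

Base case: N(T(0)) = 1, and (4^{0+1} − 1)/3 = 1.
Assume N(T(k)) = (4^{k+1} − 1)/3.
Then N(T(k+1)) = 1 + 4N(T(k)) = 1 + 4·(4^{k+1} − 1)/3 = 1 + (4^{k+2} − 4)/3 = (3 + 4^{k+2} − 4)/3 = (4^{k+2} − 1)/3.
Hence N(T(n)) = (4^{n+1} − 1)/3 for every n ≥ 0, by induction.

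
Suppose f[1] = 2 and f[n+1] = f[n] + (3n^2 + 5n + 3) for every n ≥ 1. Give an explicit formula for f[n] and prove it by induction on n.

Claim: f[n] = n^3 + n^2 + n − 1.

Base case: f[1] = 2, and 1^3 + 1^2 + 1 − 1 = 2.
Assume f[m] = m^3 + m^2 + m − 1.
Then f[m+1] = f[m] + (3m^2 + 5m + 3) = (m^3 + m^2 + m − 1) + (3m^2 + 5m + 3) = m^3 + 4m^2 + 6m + 2,
and (m+1)^3 + (m+1)^2 + (m+1) − 1 = m^3 + 4m^2 + 6m + 2.
This completes the inductive step, so f[n] = n^3 + n^2 + n − 1 for all n ≥ 1.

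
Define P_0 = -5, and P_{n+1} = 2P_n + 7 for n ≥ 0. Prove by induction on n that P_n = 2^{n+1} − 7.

Base case: P_0 = -5, and 2^{0+1} − 7 = 2 − 7 = -5.
Assume P_m = 2^{m+1} − 7 for some m ≥ 0.
Then P_{m+1} = 2P_m + 7 = 2·(2^{m+1} − 7) + 7 = 2^{m+2} − 14 + 7 = 2^{m+2} − 7.
Hence P_n = 2^{n+1} − 7 for every n ≥ 0, by induction.

P_n = 2^{n+1} − 7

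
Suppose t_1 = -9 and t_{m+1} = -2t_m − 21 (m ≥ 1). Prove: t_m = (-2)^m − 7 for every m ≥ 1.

Base case: t_1 = -9, and (-2)^1 − 7 = -2 − 7 = -9.
Assume t_j = (-2)^j − 7 for some j ≥ 1.
Then t_{j+1} = -2t_j − 21 = -2·((-2)^j − 7) − 21 = -2·(-2)^j + 14 − 21 = (-2)^{j+1} − 7.
Hence t_m = (-2)^m − 7 for every m ≥ 1, by induction.

t_m = (-2)^m − 7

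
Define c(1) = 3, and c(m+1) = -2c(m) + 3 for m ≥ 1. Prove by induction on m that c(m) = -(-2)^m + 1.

Base case: c(1) = 3, and -(-2)^1 + 1 = 2 + 1 = 3.
Assume c(k) = -(-2)^k + 1 for some k ≥ 1.
Then c(k+1) = -2c(k) + 3 = -2·(-(-2)^k + 1) + 3 = 2·(-2)^k − 2 + 3 = -(-2)^{k+1} + 1.
By induction, c(m) = -(-2)^m + 1 for all m ≥ 1.

c(m) = -(-2)^m + 1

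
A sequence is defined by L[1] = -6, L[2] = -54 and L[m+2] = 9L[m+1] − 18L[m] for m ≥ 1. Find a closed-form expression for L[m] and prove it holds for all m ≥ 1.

Claim: L[m] = 2·3^m − 2·6^m.

Base cases: L[1] = -6 and 2·3^1 − 2·6^1 = -6; L[2] = -54 and 2·3^2 − 2·6^2 = -54.
Assume L[i] = 2·3^i − 2·6^i for all 1 ≤ i ≤ j, where j ≥ 2.
Then L[j+1] = 9L[j] − 18L[j−1] = 9·(2·3^j − 2·6^j) − 18·(2·3^{j−1} − 2·6^{j−1}) = 2·(9·3 − 18)3^{j−1} − 2·(9·6 − 18)6^{j−1} = 18·3^{j−1} − 72·6^{j−1} = 2·3^{j+1} − 2·6^{j+1}.
By strong induction, L[m] = 2·3^m − 2·6^m for all m ≥ 1.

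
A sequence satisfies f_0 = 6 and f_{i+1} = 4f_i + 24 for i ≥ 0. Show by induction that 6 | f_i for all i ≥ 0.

Base case: f_0 = 6 = 6·1, so 6 | f_0.
Assume 6 | f_m, so f_m = 6t for some integer t.
Then f_{m+1} = 4f_m + 24 = 4·(6t) + 24 = 6(4t + 4), so 6 | f_{m+1}.
This completes the inductive step, so 6 | f_i for all i ≥ 0.

6 | f_i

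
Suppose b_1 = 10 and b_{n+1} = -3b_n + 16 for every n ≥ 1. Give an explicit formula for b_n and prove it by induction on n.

Claim: b_n = -2·(-3)^n + 4.

Base case: b_1 = 10, and -2·(-3)^1 + 4 = 6 + 4 = 10.
Assume b_r = -2·(-3)^r + 4 for some r ≥ 1.
Then b_{r+1} = -3b_r + 16 = -3·(-2·(-3)^r + 4) + 16 = 6·(-3)^r − 12 + 16 = -2·(-3)^{r+1} + 4.
Hence b_n = -2·(-3)^n + 4 for every n ≥ 1, by induction.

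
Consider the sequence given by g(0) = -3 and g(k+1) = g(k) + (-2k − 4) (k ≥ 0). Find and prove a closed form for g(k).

Claim: g(k) = -k^2 − 3k − 3.

Base case: g(0) = -3, and -0^2 − 3·0 − 3 = -3.
Assume g(m) = -m^2 − 3m − 3.
Then g(m+1) = g(m) + (-2m − 4) = (-m^2 − 3m − 3) + (-2m − 4) = -m^2 − 5m − 7,
and -(m+1)^2 − 3·(m+1) − 3 = -m^2 − 5m − 7.
This completes the inductive step, so g(k) = -k^2 − 3k − 3 for all k ≥ 0.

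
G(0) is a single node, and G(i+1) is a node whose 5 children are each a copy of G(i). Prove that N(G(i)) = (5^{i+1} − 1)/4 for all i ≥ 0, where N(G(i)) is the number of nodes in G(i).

Base case: N(G(0)) = 1, and (5^{0+1} − 1)/4 = 1.
Assume N(G(k)) = (5^{k+1} − 1)/4.
Then N(G(k+1)) = 1 + 5N(G(k)) = 1 + 5·(5^{k+1} − 1)/4 = 1 + (5^{k+2} − 5)/4 = (4 + 5^{k+2} − 5)/4 = (5^{k+2} − 1)/4.
So the formula holds for k+1, and by induction N(G(i)) = (5^{i+1} − 1)/4 for all i ≥ 0.

N(G(i)) = (5^{i+1} − 1)/4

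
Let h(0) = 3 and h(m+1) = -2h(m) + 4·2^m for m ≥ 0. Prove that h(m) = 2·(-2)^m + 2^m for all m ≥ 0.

Base case: h(0) = 3, and 2·(-2)^0 + 2^0 = 2 + 1 = 3.
Assume h(r) = 2·(-2)^r + 2^r for some r ≥ 0.
Then h(r+1) = -2h(r) + 4·2^r = -2·(2·(-2)^r + 2^r) + 4·2^r = 2·(-2)^{r+1} − 2·2^r + 4·2^r = 2·(-2)^{r+1} + 2·2^r = 2·(-2)^{r+1} + 2^{r+1}.
Hence h(m) = 2·(-2)^m + 2^m for every m ≥ 0, by induction.

h(m) = 2·(-2)^m + 2^m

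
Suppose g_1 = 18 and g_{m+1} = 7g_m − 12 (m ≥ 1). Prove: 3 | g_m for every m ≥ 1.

Base case: g_1 = 18 = 3·6, so 3 | g_1.
Assume 3 | g_k, so g_k = 3t for some integer t.
Then g_{k+1} = 7g_k − 12 = 7·(3t) − 12 = 3(7t − 4), so 3 | g_{k+1}.
By induction, 3 | g_m for all m ≥ 1.

3 | g_m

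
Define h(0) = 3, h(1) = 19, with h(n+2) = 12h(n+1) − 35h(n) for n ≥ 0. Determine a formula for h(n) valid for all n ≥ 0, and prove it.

Claim: h(n) = 2·7^n + 5^n.

Base cases: h(0) = 3 and 2·7^0 + 5^0 = 3; h(1) = 19 and 2·7^1 + 5^1 = 19.
Assume h(j) = 2·7^j + 5^j for all 0 ≤ j ≤ m, where m ≥ 1.
Then h(m+1) = 12h(m) − 35h(m−1) = 12·(2·7^m + 5^m) − 35·(2·7^{m−1} + 5^{m−1}) = 2·(12·7 − 35)7^{m−1} + (12·5 − 35)5^{m−1} = 98·7^{m−1} + 25·5^{m−1} = 2·7^{m+1} + 5^{m+1}.
So the formula holds for m+1, and by strong induction h(n) = 2·7^n + 5^n for all n ≥ 0.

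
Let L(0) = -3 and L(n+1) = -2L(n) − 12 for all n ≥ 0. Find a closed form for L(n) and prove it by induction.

Claim: L(n) = (-2)^n − 4.

Base case: L(0) = -3, and (-2)^0 − 4 = 1 − 4 = -3.
Assume L(k) = (-2)^k − 4 for some k ≥ 0.
Then L(k+1) = -2L(k) − 12 = -2·((-2)^k − 4) − 12 = -2·(-2)^k + 8 − 12 = (-2)^{k+1} − 4.
This completes the inductive step, so L(n) = (-2)^n − 4 for all n ≥ 0.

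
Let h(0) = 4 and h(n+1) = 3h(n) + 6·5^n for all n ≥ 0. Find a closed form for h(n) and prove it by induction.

Claim: h(n) = 3^n + 3·5^n.

Base case: h(0) = 4, and 3^0 + 3·5^0 = 1 + 3 = 4.
Assume h(j) = 3^j + 3·5^j for some j ≥ 0.
Then h(j+1) = 3h(j) + 6·5^j = 3·(3^j + 3·5^j) + 6·5^j = 3^{j+1} + 9·5^j + 6·5^j = 3^{j+1} + 15·5^j = 3^{j+1} + 3·5^{j+1}.
So the formula holds for j+1, and by induction h(n) = 3^n + 3·5^n for all n ≥ 0.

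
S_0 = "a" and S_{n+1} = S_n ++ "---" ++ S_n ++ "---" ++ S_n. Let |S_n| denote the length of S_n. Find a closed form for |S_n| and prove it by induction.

Claim: |S_n| = 4·3^n − 3.

Base case: |S_0| = 1, and 4·3^0 − 3 = 1.
Assume |S_k| = 4·3^k − 3.
Then |S_{k+1}| = 3|S_k| + 6 = 3(4·3^k − 3) + 6 = 4·3^{k+1} − 9 + 6 = 4·3^{k+1} − 3.
So the formula holds for k+1, and by induction |S_n| = 4·3^n − 3 for all n ≥ 0.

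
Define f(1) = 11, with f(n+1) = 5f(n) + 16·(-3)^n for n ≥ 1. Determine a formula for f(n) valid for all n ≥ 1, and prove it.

Claim: f(n) = 5^n − 2·(-3)^n.

Base case: f(1) = 11, and 5^1 − 2·(-3)^1 = 5 + 6 = 11.
Assume f(m) = 5^m − 2·(-3)^m for some m ≥ 1.
Then f(m+1) = 5f(m) + 16·(-3)^m = 5·(5^m − 2·(-3)^m) + 16·(-3)^m = 5^{m+1} − 10·(-3)^m + 16·(-3)^m = 5^{m+1} + 6·(-3)^m = 5^{m+1} − 2·(-3)^{m+1}.
So the formula holds for m+1, and by induction f(n) = 5^n − 2·(-3)^n for all n ≥ 1.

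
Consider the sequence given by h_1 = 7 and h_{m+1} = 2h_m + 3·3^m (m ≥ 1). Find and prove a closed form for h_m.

Claim: h_m = -2^m + 3·3^m.

Base case: h_1 = 7, and -2^1 + 3·3^1 = -2 + 9 = 7.
Assume h_k = -2^k + 3·3^k for some k ≥ 1.
Then h_{k+1} = 2h_k + 3·3^k = 2·(-2^k + 3·3^k) + 3·3^k = -2^{k+1} + 6·3^k + 3·3^k = -2^{k+1} + 9·3^k = -2^{k+1} + 3·3^{k+1}.
This completes the inductive step, so h_m = -2^m + 3·3^m for all m ≥ 1.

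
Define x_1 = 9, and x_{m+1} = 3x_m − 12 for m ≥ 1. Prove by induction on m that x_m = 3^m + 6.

Base case: x_1 = 9, and 3^1 + 6 = 3 + 6 = 9.
Assume x_k = 3^k + 6 for some k ≥ 1.
Then x_{k+1} = 3x_k − 12 = 3·(3^k + 6) − 12 = 3^{k+1} + 18 − 12 = 3^{k+1} + 6.
Hence x_m = 3^m + 6 for every m ≥ 1, by induction.

x_m = 3^m + 6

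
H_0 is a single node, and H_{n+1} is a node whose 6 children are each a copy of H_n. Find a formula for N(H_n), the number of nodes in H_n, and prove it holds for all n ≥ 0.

Claim: N(H_n) = (6^{n+1} − 1)/5.

Base case: N(H_0) = 1, and (6^{0+1} − 1)/5 = 1.
Assume N(H_m) = (6^{m+1} − 1)/5.
Then N(H_{m+1}) = 1 + 6N(H_m) = 1 + 6·(6^{m+1} − 1)/5 = 1 + (6^{m+2} − 6)/5 = (5 + 6^{m+2} − 6)/5 = (6^{m+2} − 1)/5.
By induction, N(H_n) = (6^{n+1} − 1)/5 for all n ≥ 0.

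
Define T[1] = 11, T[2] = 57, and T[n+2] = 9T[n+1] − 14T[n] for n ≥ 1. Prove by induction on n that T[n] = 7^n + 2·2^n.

Base cases: T[1] = 11 and 7^1 + 2·2^1 = 11; T[2] = 57 and 7^2 + 2·2^2 = 57.
Assume T[i] = 7^i + 2·2^i for all 1 ≤ i ≤ j, where j ≥ 2.
Then T[j+1] = 9T[j] − 14T[j−1] = 9·(7^j + 2·2^j) − 14·(7^{j−1} + 2·2^{j−1}) = (9·7 − 14)7^{j−1} + 2·(9·2 − 14)2^{j−1} = 49·7^{j−1} + 8·2^{j−1} = 7^{j+1} + 2·2^{j+1}.
So the formula holds for j+1, and by strong induction T[n] = 7^n + 2·2^n for all n ≥ 1.

T[n] = 7^n + 2·2^n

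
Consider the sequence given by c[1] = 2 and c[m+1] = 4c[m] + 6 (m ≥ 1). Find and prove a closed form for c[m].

Claim: c[m] = 4^m − 2.

Base case: c[1] = 2, and 4^1 − 2 = 4 − 2 = 2.
Assume c[j] = 4^j − 2 for some j ≥ 1.
Then c[j+1] = 4c[j] + 6 = 4·(4^j − 2) + 6 = 4^{j+1} − 8 + 6 = 4^{j+1} − 2.
This completes the inductive step, so c[m] = 4^m − 2 for all m ≥ 1.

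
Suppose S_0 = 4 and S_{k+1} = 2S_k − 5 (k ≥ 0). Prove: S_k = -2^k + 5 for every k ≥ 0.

Base case: S_0 = 4, and -2^0 + 5 = -1 + 5 = 4.
Assume S_r = -2^r + 5 for some r ≥ 0.
Then S_{r+1} = 2S_r − 5 = 2·(-2^r + 5) − 5 = -2^{r+1} + 10 − 5 = -2^{r+1} + 5.
This completes the inductive step, so S_k = -2^k + 5 for all k ≥ 0.

S_k = -2^k + 5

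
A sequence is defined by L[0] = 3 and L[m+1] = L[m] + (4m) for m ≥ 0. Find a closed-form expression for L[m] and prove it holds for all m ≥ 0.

Claim: L[m] = 2m^2 − 2m + 3.

Base case: L[0] = 3, and 2·0^2 − 2·0 + 3 = 3.
Assume L[k] = 2k^2 − 2k + 3.
Then L[k+1] = L[k] + (4k) = (2k^2 − 2k + 3) + (4k) = 2k^2 + 2k + 3,
and 2·(k+1)^2 − 2·(k+1) + 3 = 2k^2 + 2k + 3.
This completes the inductive step, so L[m] = 2m^2 − 2m + 3 for all m ≥ 0.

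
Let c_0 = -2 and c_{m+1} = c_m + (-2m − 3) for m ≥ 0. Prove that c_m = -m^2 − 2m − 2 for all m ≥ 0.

Base case: c_0 = -2, and -0^2 − 2·0 − 2 = -2.
Assume c_j = -j^2 − 2j − 2.
Then c_{j+1} = c_j + (-2j − 3) = (-j^2 − 2j − 2) + (-2j − 3) = -j^2 − 4j − 5,
and -(j+1)^2 − 2·(j+1) − 2 = -j^2 − 4j − 5.
By induction, c_m = -m^2 − 2m − 2 for all m ≥ 0.

c_m = -m^2 − 2m − 2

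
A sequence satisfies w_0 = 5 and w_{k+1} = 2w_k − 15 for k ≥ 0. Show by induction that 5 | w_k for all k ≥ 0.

Base case: w_0 = 5 = 5·1, so 5 | w_0.
Assume 5 | w_m, so w_m = 5t for some integer t.
Then w_{m+1} = 2w_m − 15 = 2·(5t) − 15 = 5(2t − 3), so 5 | w_{m+1}.
By induction, 5 | w_k for all k ≥ 0.

5 | w_k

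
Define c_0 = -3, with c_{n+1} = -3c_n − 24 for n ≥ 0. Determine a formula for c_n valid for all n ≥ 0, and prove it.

Claim: c_n = 3·(-3)^n − 6.

Base case: c_0 = -3, and 3·(-3)^0 − 6 = 3 − 6 = -3.
Assume c_r = 3·(-3)^r − 6 for some r ≥ 0.
Then c_{r+1} = -3c_r − 24 = -3·(3·(-3)^r − 6) − 24 = -9·(-3)^r + 18 − 24 = 3·(-3)^{r+1} − 6.
By induction, c_n = 3·(-3)^n − 6 for all n ≥ 0.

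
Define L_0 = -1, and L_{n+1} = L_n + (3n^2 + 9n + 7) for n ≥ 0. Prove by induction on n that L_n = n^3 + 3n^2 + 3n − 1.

Base case: L_0 = -1, and 0^3 + 3·0^2 + 3·0 − 1 = -1.
Assume L_m = m^3 + 3m^2 + 3m − 1.
Then L_{m+1} = L_m + (3m^2 + 9m + 7) = (m^3 + 3m^2 + 3m − 1) + (3m^2 + 9m + 7) = m^3 + 6m^2 + 12m + 6,
and (m+1)^3 + 3·(m+1)^2 + 3·(m+1) − 1 = m^3 + 6m^2 + 12m + 6.
This completes the inductive step, so L_n = n^3 + 3n^2 + 3n − 1 for all n ≥ 0.

L_n = n^3 + 3n^2 + 3n − 1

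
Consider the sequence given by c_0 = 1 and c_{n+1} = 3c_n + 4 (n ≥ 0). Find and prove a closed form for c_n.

Claim: c_n = 3^{n+1} − 2.

Base case: c_0 = 1, and 3^{0+1} − 2 = 3 − 2 = 1.
Assume c_m = 3^{m+1} − 2 for some m ≥ 0.
Then c_{m+1} = 3c_m + 4 = 3·(3^{m+1} − 2) + 4 = 3^{m+2} − 6 + 4 = 3^{m+2} − 2.
This completes the inductive step, so c_n = 3^{n+1} − 2 for all n ≥ 0.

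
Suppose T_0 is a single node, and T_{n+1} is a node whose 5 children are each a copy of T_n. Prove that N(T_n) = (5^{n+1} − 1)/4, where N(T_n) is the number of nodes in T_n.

Base case: N(T_0) = 1, and (5^{0+1} − 1)/4 = 1.
Assume N(T_r) = (5^{r+1} − 1)/4.
Then N(T_{r+1}) = 1 + 5N(T_r) = 1 + 5·(5^{r+1} − 1)/4 = 1 + (5^{r+2} − 5)/4 = (4 + 5^{r+2} − 5)/4 = (5^{r+2} − 1)/4.
Hence N(T_n) = (5^{n+1} − 1)/4 for every n ≥ 0, by induction.

N(T_n) = (5^{n+1} − 1)/4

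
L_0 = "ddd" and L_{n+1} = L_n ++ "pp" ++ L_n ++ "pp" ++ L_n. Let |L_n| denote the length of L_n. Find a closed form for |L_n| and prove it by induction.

Claim: |L_n| = 5·3^n − 2.

Base case: |L_0| = 3, and 5·3^0 − 2 = 3.
Assume |L_r| = 5·3^r − 2.
Then |L_{r+1}| = 3|L_r| + 4 = 3(5·3^r − 2) + 4 = 5·3^{r+1} − 6 + 4 = 5·3^{r+1} − 2.
This completes the inductive step, so |L_n| = 5·3^n − 2 for all n ≥ 0.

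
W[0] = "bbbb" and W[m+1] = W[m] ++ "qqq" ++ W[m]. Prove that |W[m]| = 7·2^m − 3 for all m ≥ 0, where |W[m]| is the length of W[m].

Base case: |W[0]| = 4, and 7·2^0 − 3 = 4.
Assume |W[j]| = 7·2^j − 3.
Then |W[j+1]| = |W[j]| + 3 + |W[j]| = 2|W[j]| + 3 = 2(7·2^j − 3) + 3 = 7·2^{j+1} − 6 + 3 = 7·2^{j+1} − 3.
So the formula holds for j+1, and by induction |W[m]| = 7·2^m − 3 for all m ≥ 0.

|W[m]| = 7·2^m − 3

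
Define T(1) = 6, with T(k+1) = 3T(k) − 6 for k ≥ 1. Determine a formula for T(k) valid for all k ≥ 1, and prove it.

Claim: T(k) = 3^k + 3.

Base case: T(1) = 6, and 3^1 + 3 = 3 + 3 = 6.
Assume T(j) = 3^j + 3 for some j ≥ 1.
Then T(j+1) = 3T(j) − 6 = 3·(3^j + 3) − 6 = 3^{j+1} + 9 − 6 = 3^{j+1} + 3.
By induction, T(k) = 3^k + 3 for all k ≥ 1.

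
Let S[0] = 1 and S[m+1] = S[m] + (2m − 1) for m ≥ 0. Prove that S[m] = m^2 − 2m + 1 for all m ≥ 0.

Base case: S[0] = 1, and 0^2 − 2·0 + 1 = 1.
Assume S[j] = j^2 − 2j + 1.
Then S[j+1] = S[j] + (2j − 1) = (j^2 − 2j + 1) + (2j − 1) = j^2,
and (j+1)^2 − 2·(j+1) + 1 = j^2.
By induction, S[m] = m^2 − 2m + 1 for all m ≥ 0.

S[m] = m^2 − 2m + 1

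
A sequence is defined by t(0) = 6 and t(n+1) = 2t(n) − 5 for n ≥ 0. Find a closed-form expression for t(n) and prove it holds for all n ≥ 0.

Claim: t(n) = 2^n + 5.

Base case: t(0) = 6, and 2^0 + 5 = 1 + 5 = 6.
Assume t(m) = 2^m + 5 for some m ≥ 0.
Then t(m+1) = 2t(m) − 5 = 2·(2^m + 5) − 5 = 2^{m+1} + 10 − 5 = 2^{m+1} + 5.
This completes the inductive step, so t(n) = 2^n + 5 for all n ≥ 0.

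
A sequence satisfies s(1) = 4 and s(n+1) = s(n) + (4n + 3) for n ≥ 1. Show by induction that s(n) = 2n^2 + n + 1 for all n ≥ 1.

Base case: s(1) = 4, and 2·1^2 + 1 + 1 = 4.
Assume s(j) = 2j^2 + j + 1.
Then s(j+1) = s(j) + (4j + 3) = (2j^2 + j + 1) + (4j + 3) = 2j^2 + 5j + 4,
and 2·(j+1)^2 + (j+1) + 1 = 2j^2 + 5j + 4.
Hence s(n) = 2n^2 + n + 1 for every n ≥ 1, by induction.

s(n) = 2n^2 + n + 1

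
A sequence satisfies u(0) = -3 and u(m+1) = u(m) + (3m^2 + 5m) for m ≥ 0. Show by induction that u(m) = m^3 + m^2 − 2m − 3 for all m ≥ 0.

Base case: u(0) = -3, and 0^3 + 0^2 − 2·0 − 3 = -3.
Assume u(k) = k^3 + k^2 − 2k − 3.
Then u(k+1) = u(k) + (3k^2 + 5k) = (k^3 + k^2 − 2k − 3) + (3k^2 + 5k) = k^3 + 4k^2 + 3k − 3,
and (k+1)^3 + (k+1)^2 − 2·(k+1) − 3 = k^3 + 4k^2 + 3k − 3.
By induction, u(m) = m^3 + m^2 − 2m − 3 for all m ≥ 0.

u(m) = m^3 + m^2 − 2m − 3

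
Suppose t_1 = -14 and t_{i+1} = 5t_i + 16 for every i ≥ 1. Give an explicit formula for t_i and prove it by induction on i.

Claim: t_i = -2·5^i − 4.

Base case: t_1 = -14, and -2·5^1 − 4 = -10 − 4 = -14.
Assume t_r = -2·5^r − 4 for some r ≥ 1.
Then t_{r+1} = 5t_r + 16 = 5·(-2·5^r − 4) + 16 = -10·5^r − 20 + 16 = -2·5^{r+1} − 4.
Hence t_i = -2·5^i − 4 for every i ≥ 1, by induction.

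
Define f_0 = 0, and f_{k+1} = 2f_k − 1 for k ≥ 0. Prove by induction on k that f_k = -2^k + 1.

Base case: f_0 = 0, and -2^0 + 1 = -1 + 1 = 0.
Assume f_m = -2^m + 1 for some m ≥ 0.
Then f_{m+1} = 2f_m − 1 = 2·(-2^m + 1) − 1 = -2^{m+1} + 2 − 1 = -2^{m+1} + 1.
So the formula holds for m+1, and by induction f_k = -2^k + 1 for all k ≥ 0.

f_k = -2^k + 1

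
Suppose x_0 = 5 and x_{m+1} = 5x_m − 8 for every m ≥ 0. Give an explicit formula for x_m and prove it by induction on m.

Claim: x_m = 3·5^m + 2.

Base case: x_0 = 5, and 3·5^0 + 2 = 3 + 2 = 5.
Assume x_k = 3·5^k + 2 for some k ≥ 0.
Then x_{k+1} = 5x_k − 8 = 5·(3·5^k + 2) − 8 = 15·5^k + 10 − 8 = 3·5^{k+1} + 2.
So the formula holds for k+1, and by induction x_m = 3·5^m + 2 for all m ≥ 0.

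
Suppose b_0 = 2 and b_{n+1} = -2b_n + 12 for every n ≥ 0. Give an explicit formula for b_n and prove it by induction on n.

Claim: b_n = -2·(-2)^n + 4.

Base case: b_0 = 2, and -2·(-2)^0 + 4 = -2 + 4 = 2.
Assume b_r = -2·(-2)^r + 4 for some r ≥ 0.
Then b_{r+1} = -2b_r + 12 = -2·(-2·(-2)^r + 4) + 12 = 4·(-2)^r − 8 + 12 = -2·(-2)^{r+1} + 4.
This completes the inductive step, so b_n = -2·(-2)^n + 4 for all n ≥ 0.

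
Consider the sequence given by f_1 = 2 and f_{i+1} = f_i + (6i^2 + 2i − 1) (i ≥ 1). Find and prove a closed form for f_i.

Claim: f_i = 2i^3 − 2i^2 − i + 3.

Base case: f_1 = 2, and 2·1^3 − 2·1^2 − 1 + 3 = 2.
Assume f_m = 2m^3 − 2m^2 − m + 3.
Then f_{m+1} = f_m + (6m^2 + 2m − 1) = (2m^3 − 2m^2 − m + 3) + (6m^2 + 2m − 1) = 2m^3 + 4m^2 + m + 2,
and 2·(m+1)^3 − 2·(m+1)^2 − (m+1) + 3 = 2m^3 + 4m^2 + m + 2.
Hence f_i = 2i^3 − 2i^2 − i + 3 for every i ≥ 1, by induction.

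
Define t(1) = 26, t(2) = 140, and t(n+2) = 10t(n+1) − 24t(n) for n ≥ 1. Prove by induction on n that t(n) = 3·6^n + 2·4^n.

Base cases: t(1) = 26 and 3·6^1 + 2·4^1 = 26; t(2) = 140 and 3·6^2 + 2·4^2 = 140.
Assume t(j) = 3·6^j + 2·4^j for all 1 ≤ j ≤ k, where k ≥ 2.
Then t(k+1) = 10t(k) − 24t(k−1) = 10·(3·6^k + 2·4^k) − 24·(3·6^{k−1} + 2·4^{k−1}) = 3·(10·6 − 24)6^{k−1} + 2·(10·4 − 24)4^{k−1} = 108·6^{k−1} + 32·4^{k−1} = 3·6^{k+1} + 2·4^{k+1}.
Hence t(n) = 3·6^n + 2·4^n for every n ≥ 1, by strong induction.

t(n) = 3·6^n + 2·4^n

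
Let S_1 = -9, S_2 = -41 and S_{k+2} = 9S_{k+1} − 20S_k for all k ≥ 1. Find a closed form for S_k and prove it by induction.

Claim: S_k = -4^k − 5^k.

Base cases: S_1 = -9 and -4^1 − 5^1 = -9; S_2 = -41 and -4^2 − 5^2 = -41.
Assume S_j = -4^j − 5^j for all 1 ≤ j ≤ r, where r ≥ 2.
Then S_{r+1} = 9S_r − 20S_{r−1} = 9·(-4^r − 5^r) − 20·(-4^{r−1} − 5^{r−1}) = -(9·4 − 20)4^{r−1} − (9·5 − 20)5^{r−1} = -16·4^{r−1} − 25·5^{r−1} = -4^{r+1} − 5^{r+1}.
Hence S_k = -4^k − 5^k for every k ≥ 1, by strong induction.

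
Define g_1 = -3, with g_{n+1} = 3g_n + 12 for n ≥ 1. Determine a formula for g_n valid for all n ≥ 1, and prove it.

Claim: g_n = 3^n − 6.

Base case: g_1 = -3, and 3^1 − 6 = 3 − 6 = -3.
Assume g_k = 3^k − 6 for some k ≥ 1.
Then g_{k+1} = 3g_k + 12 = 3·(3^k − 6) + 12 = 3^{k+1} − 18 + 12 = 3^{k+1} − 6.
By induction, g_n = 3^n − 6 for all n ≥ 1.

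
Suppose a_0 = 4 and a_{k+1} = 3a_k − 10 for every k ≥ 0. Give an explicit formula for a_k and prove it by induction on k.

Claim: a_k = -3^k + 5.

Base case: a_0 = 4, and -3^0 + 5 = -1 + 5 = 4.
Assume a_m = -3^m + 5 for some m ≥ 0.
Then a_{m+1} = 3a_m − 10 = 3·(-3^m + 5) − 10 = -3^{m+1} + 15 − 10 = -3^{m+1} + 5.
Hence a_k = -3^k + 5 for every k ≥ 0, by induction.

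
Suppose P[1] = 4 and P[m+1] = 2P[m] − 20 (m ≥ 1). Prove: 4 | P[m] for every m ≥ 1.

Base case: P[1] = 4 = 4·1, so 4 | P[1].
Assume 4 | P[r], so P[r] = 4t for some integer t.
Then P[r+1] = 2P[r] − 20 = 2·(4t) − 20 = 4(2t − 5), so 4 | P[r+1].
Hence 4 | P[m] for every m ≥ 1, by induction.

4 | P[m]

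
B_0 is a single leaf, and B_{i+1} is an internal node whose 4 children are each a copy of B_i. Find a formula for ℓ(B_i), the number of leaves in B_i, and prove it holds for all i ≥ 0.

Claim: ℓ(B_i) = 4^i.

Base case: ℓ(B_0) = 1, and 4^0 = 1.
Assume ℓ(B_m) = 4^m.
Then ℓ(B_{m+1}) = 4·ℓ(B_m) = 4·4^m = 4^{m+1}.
So the formula holds for m+1, and by induction ℓ(B_i) = 4^i for all i ≥ 0.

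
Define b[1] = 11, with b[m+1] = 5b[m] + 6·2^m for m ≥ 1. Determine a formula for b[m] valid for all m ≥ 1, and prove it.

Claim: b[m] = 3·5^m − 2·2^m.

Base case: b[1] = 11, and 3·5^1 − 2·2^1 = 15 − 4 = 11.
Assume b[k] = 3·5^k − 2·2^k for some k ≥ 1.
Then b[k+1] = 5b[k] + 6·2^k = 5·(3·5^k − 2·2^k) + 6·2^k = 3·5^{k+1} − 10·2^k + 6·2^k = 3·5^{k+1} − 4·2^k = 3·5^{k+1} − 2·2^{k+1}.
Hence b[m] = 3·5^m − 2·2^m for every m ≥ 1, by induction.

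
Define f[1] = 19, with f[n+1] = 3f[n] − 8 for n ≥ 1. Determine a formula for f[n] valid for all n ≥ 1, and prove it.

Claim: f[n] = 5·3^n + 4.

Base case: f[1] = 19, and 5·3^1 + 4 = 15 + 4 = 19.
Assume f[r] = 5·3^r + 4 for some r ≥ 1.
Then f[r+1] = 3f[r] − 8 = 3·(5·3^r + 4) − 8 = 15·3^r + 12 − 8 = 5·3^{r+1} + 4.
So the formula holds for r+1, and by induction f[n] = 5·3^n + 4 for all n ≥ 1.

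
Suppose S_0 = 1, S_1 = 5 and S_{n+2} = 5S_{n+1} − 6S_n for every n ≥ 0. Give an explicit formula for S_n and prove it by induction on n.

Claim: S_n = 3·3^n − 2·2^n.

Base cases: S_0 = 1 and 3·3^0 − 2·2^0 = 1; S_1 = 5 and 3·3^1 − 2·2^1 = 5.
Assume S_i = 3·3^i − 2·2^i for all 0 ≤ i ≤ j, where j ≥ 1.
Then S_{j+1} = 5S_j − 6S_{j−1} = 5·(3·3^j − 2·2^j) − 6·(3·3^{j−1} − 2·2^{j−1}) = 3·(5·3 − 6)3^{j−1} − 2·(5·2 − 6)2^{j−1} = 27·3^{j−1} − 8·2^{j−1} = 3·3^{j+1} − 2·2^{j+1}.
So the formula holds for j+1, and by strong induction S_n = 3·3^n − 2·2^n for all n ≥ 0.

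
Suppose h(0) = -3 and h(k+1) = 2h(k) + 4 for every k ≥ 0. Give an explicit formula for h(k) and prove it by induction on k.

Claim: h(k) = 2^k − 4.

Base case: h(0) = -3, and 2^0 − 4 = 1 − 4 = -3.
Assume h(r) = 2^r − 4 for some r ≥ 0.
Then h(r+1) = 2h(r) + 4 = 2·(2^r − 4) + 4 = 2^{r+1} − 8 + 4 = 2^{r+1} − 4.
This completes the inductive step, so h(k) = 2^k − 4 for all k ≥ 0.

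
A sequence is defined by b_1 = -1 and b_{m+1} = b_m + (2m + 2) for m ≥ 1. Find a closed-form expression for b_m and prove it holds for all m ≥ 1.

Claim: b_m = m^2 + m − 3.

Base case: b_1 = -1, and 1^2 + 1 − 3 = -1.
Assume b_k = k^2 + k − 3.
Then b_{k+1} = b_k + (2k + 2) = (k^2 + k − 3) + (2k + 2) = k^2 + 3k − 1,
and (k+1)^2 + (k+1) − 3 = k^2 + 3k − 1.
By induction, b_m = m^2 + m − 3 for all m ≥ 1.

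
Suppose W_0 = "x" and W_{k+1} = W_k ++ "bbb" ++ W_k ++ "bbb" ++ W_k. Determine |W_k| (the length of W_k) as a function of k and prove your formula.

Claim: |W_k| = 4·3^k − 3.

Base case: |W_0| = 1, and 4·3^0 − 3 = 1.
Assume |W_m| = 4·3^m − 3.
Then |W_{m+1}| = 3|W_m| + 6 = 3(4·3^m − 3) + 6 = 4·3^{m+1} − 9 + 6 = 4·3^{m+1} − 3.
This completes the inductive step, so |W_k| = 4·3^k − 3 for all k ≥ 0.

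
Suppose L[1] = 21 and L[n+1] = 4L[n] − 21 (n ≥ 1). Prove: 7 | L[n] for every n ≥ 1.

Base case: L[1] = 21 = 7·3, so 7 | L[1].
Assume 7 | L[r], so L[r] = 7t for some integer t.
Then L[r+1] = 4L[r] − 21 = 4·(7t) − 21 = 7(4t − 3), so 7 | L[r+1].
This completes the inductive step, so 7 | L[n] for all n ≥ 1.

7 | L[n]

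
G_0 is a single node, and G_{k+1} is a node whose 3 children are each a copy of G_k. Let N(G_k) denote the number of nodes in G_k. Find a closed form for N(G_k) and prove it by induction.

Claim: N(G_k) = (3^{k+1} − 1)/2.

Base case: N(G_0) = 1, and (3^{0+1} − 1)/2 = 1.
Assume N(G_r) = (3^{r+1} − 1)/2.
Then N(G_{r+1}) = 1 + 3N(G_r) = 1 + 3·(3^{r+1} − 1)/2 = 1 + (3^{r+2} − 3)/2 = (2 + 3^{r+2} − 3)/2 = (3^{r+2} − 1)/2.
This completes the inductive step, so N(G_k) = (3^{k+1} − 1)/2 for all k ≥ 0.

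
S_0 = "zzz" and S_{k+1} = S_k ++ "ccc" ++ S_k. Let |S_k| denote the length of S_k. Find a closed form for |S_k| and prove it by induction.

Claim: |S_k| = 6·2^k − 3.

Base case: |S_0| = 3, and 6·2^0 − 3 = 3.
Assume |S_j| = 6·2^j − 3.
Then |S_{j+1}| = |S_j| + 3 + |S_j| = 2|S_j| + 3 = 2(6·2^j − 3) + 3 = 6·2^{j+1} − 6 + 3 = 6·2^{j+1} − 3.
So the formula holds for j+1, and by induction |S_k| = 6·2^k − 3 for all k ≥ 0.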